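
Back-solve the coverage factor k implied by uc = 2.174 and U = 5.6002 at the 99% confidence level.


k = U / uc
k = 5.6002 / 2.174
k = 2.576

2.576


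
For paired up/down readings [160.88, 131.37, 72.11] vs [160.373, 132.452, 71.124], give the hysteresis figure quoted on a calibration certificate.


|160.88 - 160.373| = 0.5070
|131.37 - 132.452| = 1.0820
|72.11 - 71.124| = 0.9860
hysteresis = max(diffs) = 1.0820

1.0820


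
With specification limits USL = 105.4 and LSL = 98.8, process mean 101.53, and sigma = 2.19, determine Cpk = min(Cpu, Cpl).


Cpu = (USL - mean) / (3*sigma) = (105.4 - 101.53) / (3*2.19) = 0.5890
Cpl = (mean - LSL) / (3*sigma) = (101.53 - 98.8) / (3*2.19) = 0.4155
Cpk = min(Cpu, Cpl) = 0.4155

0.4155


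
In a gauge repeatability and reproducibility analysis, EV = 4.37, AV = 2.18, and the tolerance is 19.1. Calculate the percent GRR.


GRR = sqrt(EV^2 + AV^2) = sqrt(4.37^2 + 2.18^2) = 4.8835745
%GRR = GRR / tol * 100 = 4.8835745 / 19.1 * 100
%GRR = 25.5685

25.5685


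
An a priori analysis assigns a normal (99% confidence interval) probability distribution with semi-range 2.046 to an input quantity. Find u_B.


u_B = half_width / 2.576
u_B = 2.046 / 2.576
u_B = 0.7943

0.7943


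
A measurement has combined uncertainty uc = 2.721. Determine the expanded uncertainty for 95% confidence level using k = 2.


U = k * uc
U = 2 * 2.721
U = 5.4420

5.4420


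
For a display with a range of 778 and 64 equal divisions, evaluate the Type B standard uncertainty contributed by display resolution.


resolution = range / divisions
resolution = 778 / 64 = 12.15625
u_res = resolution / (2*sqrt(3))
u_res = 12.15625 / 3.4641016
u_res = 3.5092

3.5092


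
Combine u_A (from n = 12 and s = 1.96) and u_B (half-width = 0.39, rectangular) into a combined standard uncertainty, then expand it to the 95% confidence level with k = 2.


u_A = s / sqrt(n) = 1.96 / sqrt(12) = 0.56580326
u_B = half_width / sqrt(3) = 0.39 / sqrt(3) = 0.2251666
uc = sqrt(u_A^2 + u_B^2) = sqrt(0.56580326^2 + 0.2251666^2) = 0.60896086
U = k * uc = 2 * 0.60896086
U = 1.2179

1.2179


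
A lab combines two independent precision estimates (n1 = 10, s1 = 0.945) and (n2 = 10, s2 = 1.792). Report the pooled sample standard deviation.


s_p = sqrt(((n1-1)*s1^2 + (n2-1)*s2^2) / (n1+n2-2))
numerator = (10-1)*0.945^2 + (10-1)*1.792^2 = 8.037225 + 28.901376 = 36.938601
denominator = 10 + 10 - 2 = 18
s_p^2 = 36.938601 / 18 = 2.0521445
s_p = sqrt(2.0521445) = 1.4325

1.4325


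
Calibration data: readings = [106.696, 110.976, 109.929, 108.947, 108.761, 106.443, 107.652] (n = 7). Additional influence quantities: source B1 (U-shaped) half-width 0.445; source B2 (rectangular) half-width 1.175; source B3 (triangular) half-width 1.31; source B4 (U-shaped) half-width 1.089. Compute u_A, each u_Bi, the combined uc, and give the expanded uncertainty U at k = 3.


mean = (106.696 + 110.976 + 109.929 + 108.947 + 108.761 + 106.443 + 107.652) / 7 = 108.4862857
s = sqrt(sum((x - mean)^2)/(n-1)) = 1.6655329
u_A = s / sqrt(n) = 1.6655329 / sqrt(7) = 0.62951226
u_B1 = 0.445 / sqrt(2) = 0.31466252
u_B2 = 1.175 / sqrt(3) = 0.67838657
u_B3 = 1.31 / sqrt(6) = 0.53480526
u_B4 = 1.089 / sqrt(2) = 0.77003928
uc = sqrt(0.62951226^2 + 0.31466252^2 + 0.67838657^2 + 0.53480526^2 + 0.77003928^2) = 1.3544311
U = k * uc = 3 * 1.3544311
U = 4.0633

4.0633


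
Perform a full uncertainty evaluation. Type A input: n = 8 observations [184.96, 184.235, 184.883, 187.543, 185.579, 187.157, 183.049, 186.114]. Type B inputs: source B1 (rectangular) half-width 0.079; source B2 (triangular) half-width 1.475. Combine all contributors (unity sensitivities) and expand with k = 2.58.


mean = (184.96 + 184.235 + 184.883 + 187.543 + 185.579 + 187.157 + 183.049 + 186.114) / 8 = 185.44
s = sqrt(sum((x - mean)^2)/(n-1)) = 1.4906303
u_A = s / sqrt(n) = 1.4906303 / sqrt(8) = 0.5270174
u_B1 = 0.079 / sqrt(3) = 0.045610671
u_B2 = 1.475 / sqrt(6) = 0.60216623
uc = sqrt(0.5270174^2 + 0.045610671^2 + 0.60216623^2) = 0.80151846
U = k * uc = 2.58 * 0.80151846
U = 2.0679

2.0679


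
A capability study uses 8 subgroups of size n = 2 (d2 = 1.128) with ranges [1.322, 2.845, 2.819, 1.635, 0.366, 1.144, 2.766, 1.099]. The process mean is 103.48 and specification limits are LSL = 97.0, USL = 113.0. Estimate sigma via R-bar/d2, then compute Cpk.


R_bar = (1.322 + 2.845 + 2.819 + 1.635 + 0.366 + 1.144 + 2.766 + 1.099) / 8 = 1.7495
sigma = R_bar / d2 = 1.7495 / 1.128 = 1.5509752
Cp = (USL - LSL)/(6*sigma) = (113.0 - 97.0)/(6*1.5509752) = 1.7193
Cpu = (113.0 - 103.48)/(3*1.5509752) = 2.0460
Cpl = (103.48 - 97.0)/(3*1.5509752) = 1.3927
Cpk = min(Cpu, Cpl) = 1.3927

1.3927


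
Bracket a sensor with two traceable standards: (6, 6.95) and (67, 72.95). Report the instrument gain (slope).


slope = (y2 - y1) / (x2 - x1)
= (72.95 - 6.95) / (67 - 6)
= 66.0000 / 61
= 1.0820

1.0820


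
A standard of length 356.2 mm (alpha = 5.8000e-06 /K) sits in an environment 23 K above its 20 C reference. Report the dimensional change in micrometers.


dL = L * alpha * dT
= 356.2 * 5.8000e-06 * 23
= 0.0475171 mm
dL_um = 0.0475171 * 1000 = 47.5171 um

47.5171


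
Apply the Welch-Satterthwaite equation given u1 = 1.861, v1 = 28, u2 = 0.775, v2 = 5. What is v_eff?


uc = sqrt(u1^2 + u2^2) = sqrt(1.861^2 + 0.775^2) = 2.0159231
v_eff = uc^4 / (u1^4/v1 + u2^4/v2)
= 2.0159231^4 / (1.861^4/28 + 0.775^4/5)
= 16.515657 / 0.50052838
v_eff = 32.9964

32.9964


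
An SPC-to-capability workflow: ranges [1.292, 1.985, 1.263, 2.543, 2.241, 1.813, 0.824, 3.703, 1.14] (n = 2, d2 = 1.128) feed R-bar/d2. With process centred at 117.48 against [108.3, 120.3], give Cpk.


R_bar = (1.292 + 1.985 + 1.263 + 2.543 + 2.241 + 1.813 + 0.824 + 3.703 + 1.14) / 9 = 1.8671111
sigma = R_bar / d2 = 1.8671111 / 1.128 = 1.6552403
Cp = (USL - LSL)/(6*sigma) = (120.3 - 108.3)/(6*1.6552403) = 1.2083
Cpu = (120.3 - 117.48)/(3*1.6552403) = 0.5679
Cpl = (117.48 - 108.3)/(3*1.6552403) = 1.8487
Cpk = min(Cpu, Cpl) = 0.5679

0.5679


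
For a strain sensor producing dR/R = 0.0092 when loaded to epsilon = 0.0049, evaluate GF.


GF = (dR/R) / epsilon
= 0.0092 / 0.0049
= 1.8776

1.8776


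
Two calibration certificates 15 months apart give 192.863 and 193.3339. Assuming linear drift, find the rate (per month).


rate = (v2 - v1) / months
= (193.3339 - 192.863) / 15
= 0.4709 / 15
= 0.0314

0.0314


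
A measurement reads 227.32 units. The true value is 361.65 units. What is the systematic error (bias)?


Systematic error = measured - true
= 227.32 - 361.65
= -134.3300

-134.3300


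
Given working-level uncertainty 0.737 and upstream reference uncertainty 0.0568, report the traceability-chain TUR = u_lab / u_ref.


TUR = u_lab / u_ref
= 0.737 / 0.0568
= 12.9754

12.9754


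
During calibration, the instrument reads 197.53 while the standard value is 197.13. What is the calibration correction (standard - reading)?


Correction = standard - reading
= 197.13 - 197.53
= -0.4000

-0.4000


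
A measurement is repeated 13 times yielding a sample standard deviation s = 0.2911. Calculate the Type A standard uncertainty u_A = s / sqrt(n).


u_A = s / sqrt(n)
u_A = 0.2911 / sqrt(13)
u_A = 0.2911 / 3.6055513
u_A = 0.0807

0.0807


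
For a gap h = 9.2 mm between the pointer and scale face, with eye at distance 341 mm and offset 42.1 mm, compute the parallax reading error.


error = h * offset / d
= 9.2 * 42.1 / 341
= 1.1358

1.1358


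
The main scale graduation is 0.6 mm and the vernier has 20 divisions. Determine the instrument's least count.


LC = MSD / n_div
= 0.6 / 20
= 0.0300

0.0300


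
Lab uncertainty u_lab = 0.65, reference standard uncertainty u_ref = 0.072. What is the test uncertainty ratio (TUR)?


TUR = u_lab / u_ref
= 0.65 / 0.072
= 9.0278

9.0278


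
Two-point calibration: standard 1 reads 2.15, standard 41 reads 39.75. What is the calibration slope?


slope = (y2 - y1) / (x2 - x1)
= (39.75 - 2.15) / (41 - 1)
= 37.6000 / 40
= 0.9400

0.9400


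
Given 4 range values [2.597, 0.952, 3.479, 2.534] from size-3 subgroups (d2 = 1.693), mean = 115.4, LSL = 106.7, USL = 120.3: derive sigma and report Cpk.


R_bar = (2.597 + 0.952 + 3.479 + 2.534) / 4 = 2.3905
sigma = R_bar / d2 = 2.3905 / 1.693 = 1.4119905
Cp = (USL - LSL)/(6*sigma) = (120.3 - 106.7)/(6*1.4119905) = 1.6053
Cpu = (120.3 - 115.4)/(3*1.4119905) = 1.1568
Cpl = (115.4 - 106.7)/(3*1.4119905) = 2.0538
Cpk = min(Cpu, Cpl) = 1.1568

1.1568


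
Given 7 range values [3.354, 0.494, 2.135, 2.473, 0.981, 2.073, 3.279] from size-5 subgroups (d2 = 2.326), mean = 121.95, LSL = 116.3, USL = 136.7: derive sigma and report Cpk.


R_bar = (3.354 + 0.494 + 2.135 + 2.473 + 0.981 + 2.073 + 3.279) / 7 = 2.1127143
sigma = R_bar / d2 = 2.1127143 / 2.326 = 0.90830365
Cp = (USL - LSL)/(6*sigma) = (136.7 - 116.3)/(6*0.90830365) = 3.7432
Cpu = (136.7 - 121.95)/(3*0.90830365) = 5.4130
Cpl = (121.95 - 116.3)/(3*0.90830365) = 2.0735
Cpk = min(Cpu, Cpl) = 2.0735

2.0735


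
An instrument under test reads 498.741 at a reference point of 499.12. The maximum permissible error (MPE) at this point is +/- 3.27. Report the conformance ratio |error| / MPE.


e = indication - reference = 498.741 - 499.12 = -0.3790
|e| = 0.3790
ratio = |e| / MPE = 0.3790 / 3.27
ratio = 0.1159

0.1159


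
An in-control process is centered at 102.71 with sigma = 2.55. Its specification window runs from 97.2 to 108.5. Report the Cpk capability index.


Cpu = (USL - mean) / (3*sigma) = (108.5 - 102.71) / (3*2.55) = 0.7569
Cpl = (mean - LSL) / (3*sigma) = (102.71 - 97.2) / (3*2.55) = 0.7203
Cpk = min(Cpu, Cpl) = 0.7203

0.7203


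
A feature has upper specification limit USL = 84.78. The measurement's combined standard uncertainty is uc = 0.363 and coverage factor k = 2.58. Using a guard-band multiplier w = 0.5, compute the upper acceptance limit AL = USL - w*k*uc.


U = k * uc = 2.58 * 0.363 = 0.93654
guard band g = w * U = 0.5 * 0.93654 = 0.46827
AL = USL - g = 84.78 - 0.46827
AL = 84.3117

84.3117


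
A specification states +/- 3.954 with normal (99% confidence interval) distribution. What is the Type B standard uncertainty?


u_B = half_width / 2.576
u_B = 3.954 / 2.576
u_B = 1.5349

1.5349


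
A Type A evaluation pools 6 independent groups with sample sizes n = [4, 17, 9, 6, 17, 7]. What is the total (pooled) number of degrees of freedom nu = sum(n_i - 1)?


nu = sum_i (n_i - 1)
nu = ((4 - 1) + (17 - 1) + (9 - 1) + (6 - 1) + (17 - 1) + (7 - 1))
nu = 3 + 16 + 8 + 5 + 16 + 6
nu = 54

54


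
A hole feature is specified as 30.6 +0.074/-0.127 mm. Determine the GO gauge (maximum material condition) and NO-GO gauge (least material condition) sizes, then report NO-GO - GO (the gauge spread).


GO = nominal - lower_tol (smallest hole = maximum material condition)
GO = 30.6 - 0.127 = 30.473
NO-GO = nominal + upper_tol (largest hole = least material condition)
NO-GO = 30.6 + 0.074 = 30.674
spread = NO-GO - GO = 30.674 - 30.473 = 0.2010

0.2010


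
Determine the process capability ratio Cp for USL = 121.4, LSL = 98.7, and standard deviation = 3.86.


Cp = (USL - LSL) / (6 * sigma)
= (121.4 - 98.7) / (6 * 3.86)
= 22.7000 / 23.1600
= 0.9801

0.9801


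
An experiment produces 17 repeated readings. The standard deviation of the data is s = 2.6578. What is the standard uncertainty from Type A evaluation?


u_A = s / sqrt(n)
u_A = 2.6578 / sqrt(17)
u_A = 2.6578 / 4.1231056
u_A = 0.6446

0.6446


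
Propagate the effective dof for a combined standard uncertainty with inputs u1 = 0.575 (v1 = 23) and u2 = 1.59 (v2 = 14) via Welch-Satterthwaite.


uc = sqrt(u1^2 + u2^2) = sqrt(0.575^2 + 1.59^2) = 1.6907764
v_eff = uc^4 / (u1^4/v1 + u2^4/v2)
= 1.6907764^4 / (0.575^4/23 + 1.59^4/14)
= 8.1723077 / 0.46127342
v_eff = 17.7168

17.7168


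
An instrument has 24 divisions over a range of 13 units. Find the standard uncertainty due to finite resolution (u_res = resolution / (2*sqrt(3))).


resolution = range / divisions
resolution = 13 / 24 = 0.54166667
u_res = resolution / (2*sqrt(3))
u_res = 0.54166667 / 3.4641016
u_res = 0.1564

0.1564


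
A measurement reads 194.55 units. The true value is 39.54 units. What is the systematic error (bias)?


Systematic error = measured - true
= 194.55 - 39.54
= 155.0100

155.0100


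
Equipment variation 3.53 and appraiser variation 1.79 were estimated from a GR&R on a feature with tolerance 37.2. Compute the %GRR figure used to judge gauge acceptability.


GRR = sqrt(EV^2 + AV^2) = sqrt(3.53^2 + 1.79^2) = 3.9579035
%GRR = GRR / tol * 100 = 3.9579035 / 37.2 * 100
%GRR = 10.6395

10.6395


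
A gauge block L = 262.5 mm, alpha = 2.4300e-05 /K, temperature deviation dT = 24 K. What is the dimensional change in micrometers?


dL = L * alpha * dT
= 262.5 * 2.4300e-05 * 24
= 0.1530900 mm
dL_um = 0.1530900 * 1000 = 153.0900 um

153.0900


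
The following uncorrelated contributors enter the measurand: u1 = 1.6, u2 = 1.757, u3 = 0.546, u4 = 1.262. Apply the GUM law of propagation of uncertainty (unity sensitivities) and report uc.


uc = sqrt(1.6^2 + 1.757^2 + 0.546^2 + 1.262^2)
uc = sqrt(7.537809)
uc = 2.7455

2.7455


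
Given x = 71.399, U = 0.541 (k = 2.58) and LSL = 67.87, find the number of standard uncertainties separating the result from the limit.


u = U / k = 0.541 / 2.58 = 0.20968992
margin = |LSL - x| = |67.87 - 71.399| = 3.529
z = margin / u = 3.529 / 0.20968992
z = 16.8296

16.8296


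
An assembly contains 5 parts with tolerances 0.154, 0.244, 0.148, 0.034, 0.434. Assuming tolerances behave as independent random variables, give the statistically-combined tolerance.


RSS = sqrt(0.154^2 + 0.244^2 + 0.148^2 + 0.034^2 + 0.434^2)
= sqrt(0.294668)
= 0.5428

0.5428


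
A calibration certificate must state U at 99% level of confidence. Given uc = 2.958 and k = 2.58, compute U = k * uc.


U = k * uc
U = 2.58 * 2.958
U = 7.6316

7.6316


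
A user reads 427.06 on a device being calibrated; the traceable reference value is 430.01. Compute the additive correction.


Correction = standard - reading
= 430.01 - 427.06
= 2.9500

2.9500


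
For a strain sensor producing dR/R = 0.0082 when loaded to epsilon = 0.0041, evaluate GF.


GF = (dR/R) / epsilon
= 0.0082 / 0.0041
= 2.0000

2.0000


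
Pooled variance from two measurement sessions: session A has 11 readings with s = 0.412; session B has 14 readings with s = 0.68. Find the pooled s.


s_p = sqrt(((n1-1)*s1^2 + (n2-1)*s2^2) / (n1+n2-2))
numerator = (11-1)*0.412^2 + (14-1)*0.68^2 = 1.69744 + 6.0112 = 7.70864
denominator = 11 + 14 - 2 = 23
s_p^2 = 7.70864 / 23 = 0.33515826
s_p = sqrt(0.33515826) = 0.5789

0.5789


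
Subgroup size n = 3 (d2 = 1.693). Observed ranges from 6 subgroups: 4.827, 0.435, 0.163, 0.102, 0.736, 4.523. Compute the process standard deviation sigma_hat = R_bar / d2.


R_bar = (4.827 + 0.435 + 0.163 + 0.102 + 0.736 + 4.523) / 6
R_bar = 10.786 / 6 = 1.7976667
sigma_hat = R_bar / d2 = 1.7976667 / 1.693 = 1.0618

1.0618


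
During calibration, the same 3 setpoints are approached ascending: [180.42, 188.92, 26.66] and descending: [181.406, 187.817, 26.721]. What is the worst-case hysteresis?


|180.42 - 181.406| = 0.9860
|188.92 - 187.817| = 1.1030
|26.66 - 26.721| = 0.0610
hysteresis = max(diffs) = 1.1030

1.1030


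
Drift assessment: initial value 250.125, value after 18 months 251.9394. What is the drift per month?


rate = (v2 - v1) / months
= (251.9394 - 250.125) / 18
= 1.8144 / 18
= 0.1008

0.1008


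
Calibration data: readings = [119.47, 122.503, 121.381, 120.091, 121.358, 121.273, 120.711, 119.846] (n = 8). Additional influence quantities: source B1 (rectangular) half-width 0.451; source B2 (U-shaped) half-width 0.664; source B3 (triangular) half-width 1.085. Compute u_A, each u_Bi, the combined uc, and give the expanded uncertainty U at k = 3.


mean = (119.47 + 122.503 + 121.381 + 120.091 + 121.358 + 121.273 + 120.711 + 119.846) / 8 = 120.829125
s = sqrt(sum((x - mean)^2)/(n-1)) = 0.99683032
u_A = s / sqrt(n) = 0.99683032 / sqrt(8) = 0.35243274
u_B1 = 0.451 / sqrt(3) = 0.26038497
u_B2 = 0.664 / sqrt(2) = 0.4695189
u_B3 = 1.085 / sqrt(6) = 0.4429494
uc = sqrt(0.35243274^2 + 0.26038497^2 + 0.4695189^2 + 0.4429494^2) = 0.78016751
U = k * uc = 3 * 0.78016751
U = 2.3405

2.3405


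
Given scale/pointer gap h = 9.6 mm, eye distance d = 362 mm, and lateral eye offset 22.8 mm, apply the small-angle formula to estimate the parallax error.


error = h * offset / d
= 9.6 * 22.8 / 362
= 0.6046

0.6046


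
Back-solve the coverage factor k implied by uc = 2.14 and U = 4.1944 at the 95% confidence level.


k = U / uc
k = 4.1944 / 2.14
k = 1.96

1.96


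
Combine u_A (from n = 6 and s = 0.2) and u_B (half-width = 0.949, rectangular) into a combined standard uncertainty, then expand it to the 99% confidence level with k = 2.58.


u_A = s / sqrt(n) = 0.2 / sqrt(6) = 0.081649658
u_B = half_width / sqrt(3) = 0.949 / sqrt(3) = 0.54790541
uc = sqrt(u_A^2 + u_B^2) = sqrt(0.081649658^2 + 0.54790541^2) = 0.55395578
U = k * uc = 2.58 * 0.55395578
U = 1.4292

1.4292


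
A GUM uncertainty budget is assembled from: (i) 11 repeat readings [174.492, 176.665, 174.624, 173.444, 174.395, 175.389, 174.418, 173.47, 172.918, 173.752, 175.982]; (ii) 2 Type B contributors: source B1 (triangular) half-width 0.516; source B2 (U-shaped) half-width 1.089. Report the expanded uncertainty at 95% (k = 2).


mean = (174.492 + 176.665 + 174.624 + 173.444 + 174.395 + 175.389 + 174.418 + 173.47 + 172.918 + 173.752 + 175.982) / 11 = 174.5044545
s = sqrt(sum((x - mean)^2)/(n-1)) = 1.1377656
u_A = s / sqrt(n) = 1.1377656 / sqrt(11) = 0.34304924
u_B1 = 0.516 / sqrt(6) = 0.21065612
u_B2 = 1.089 / sqrt(2) = 0.77003928
uc = sqrt(0.34304924^2 + 0.21065612^2 + 0.77003928^2) = 0.86891845
U = k * uc = 2 * 0.86891845
U = 1.7378

1.7378


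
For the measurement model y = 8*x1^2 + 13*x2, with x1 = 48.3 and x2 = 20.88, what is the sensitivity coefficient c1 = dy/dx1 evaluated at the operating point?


y = 8*x1^2 + 13*x2
dy/dx1 = 2*8*x1
Evaluate at x1 = 48.3: c1 = 16 * 48.3
c1 = 772.8000

772.8000


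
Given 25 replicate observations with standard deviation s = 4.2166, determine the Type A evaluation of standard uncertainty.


u_A = s / sqrt(n)
u_A = 4.2166 / sqrt(25)
u_A = 4.2166 / 5
u_A = 0.8433

0.8433


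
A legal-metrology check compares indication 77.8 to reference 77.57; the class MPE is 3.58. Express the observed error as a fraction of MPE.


e = indication - reference = 77.8 - 77.57 = 0.2300
|e| = 0.2300
ratio = |e| / MPE = 0.2300 / 3.58
ratio = 0.0642

0.0642


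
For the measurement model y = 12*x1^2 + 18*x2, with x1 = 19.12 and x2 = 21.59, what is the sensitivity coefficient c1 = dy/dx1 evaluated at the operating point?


y = 12*x1^2 + 18*x2
dy/dx1 = 2*12*x1
Evaluate at x1 = 19.12: c1 = 24 * 19.12
c1 = 458.8800

458.8800


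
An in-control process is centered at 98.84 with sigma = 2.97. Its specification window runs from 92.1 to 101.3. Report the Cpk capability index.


Cpu = (USL - mean) / (3*sigma) = (101.3 - 98.84) / (3*2.97) = 0.2761
Cpl = (mean - LSL) / (3*sigma) = (98.84 - 92.1) / (3*2.97) = 0.7565
Cpk = min(Cpu, Cpl) = 0.2761

0.2761


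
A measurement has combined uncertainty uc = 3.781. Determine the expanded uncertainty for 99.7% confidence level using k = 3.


U = k * uc
U = 3 * 3.781
U = 11.3430

11.3430


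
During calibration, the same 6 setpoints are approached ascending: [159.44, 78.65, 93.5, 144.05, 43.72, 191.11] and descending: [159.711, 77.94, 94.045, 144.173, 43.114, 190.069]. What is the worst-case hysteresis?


|159.44 - 159.711| = 0.2710
|78.65 - 77.94| = 0.7100
|93.5 - 94.045| = 0.5450
|144.05 - 144.173| = 0.1230
|43.72 - 43.114| = 0.6060
|191.11 - 190.069| = 1.0410
hysteresis = max(diffs) = 1.0410

1.0410


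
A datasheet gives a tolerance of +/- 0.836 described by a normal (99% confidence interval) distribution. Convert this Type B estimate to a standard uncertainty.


u_B = half_width / 2.576
u_B = 0.836 / 2.576
u_B = 0.3245

0.3245


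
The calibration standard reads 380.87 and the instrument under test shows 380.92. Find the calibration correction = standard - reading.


Correction = standard - reading
= 380.87 - 380.92
= -0.0500

-0.0500


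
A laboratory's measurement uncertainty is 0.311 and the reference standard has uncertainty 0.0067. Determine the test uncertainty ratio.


TUR = u_lab / u_ref
= 0.311 / 0.0067
= 46.4179

46.4179


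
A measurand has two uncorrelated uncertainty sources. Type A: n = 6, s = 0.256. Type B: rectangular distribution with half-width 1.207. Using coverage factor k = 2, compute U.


u_A = s / sqrt(n) = 0.256 / sqrt(6) = 0.10451156
u_B = half_width / sqrt(3) = 1.207 / sqrt(3) = 0.69686177
uc = sqrt(u_A^2 + u_B^2) = sqrt(0.10451156^2 + 0.69686177^2) = 0.70465523
U = k * uc = 2 * 0.70465523
U = 1.4093

1.4093


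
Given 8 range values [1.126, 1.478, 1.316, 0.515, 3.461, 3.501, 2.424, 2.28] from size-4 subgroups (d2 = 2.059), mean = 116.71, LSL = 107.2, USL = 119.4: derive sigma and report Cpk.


R_bar = (1.126 + 1.478 + 1.316 + 0.515 + 3.461 + 3.501 + 2.424 + 2.28) / 8 = 2.012625
sigma = R_bar / d2 = 2.012625 / 2.059 = 0.97747693
Cp = (USL - LSL)/(6*sigma) = (119.4 - 107.2)/(6*0.97747693) = 2.0802
Cpu = (119.4 - 116.71)/(3*0.97747693) = 0.9173
Cpl = (116.71 - 107.2)/(3*0.97747693) = 3.2430
Cpk = min(Cpu, Cpl) = 0.9173

0.9173


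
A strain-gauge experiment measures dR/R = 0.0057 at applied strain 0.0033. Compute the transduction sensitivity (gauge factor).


GF = (dR/R) / epsilon
= 0.0057 / 0.0033
= 1.7273

1.7273


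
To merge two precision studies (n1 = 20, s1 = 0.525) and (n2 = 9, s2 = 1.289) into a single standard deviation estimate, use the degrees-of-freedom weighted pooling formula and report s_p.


s_p = sqrt(((n1-1)*s1^2 + (n2-1)*s2^2) / (n1+n2-2))
numerator = (20-1)*0.525^2 + (9-1)*1.289^2 = 5.236875 + 13.292168 = 18.529043
denominator = 20 + 9 - 2 = 27
s_p^2 = 18.529043 / 27 = 0.68626085
s_p = sqrt(0.68626085) = 0.8284

0.8284


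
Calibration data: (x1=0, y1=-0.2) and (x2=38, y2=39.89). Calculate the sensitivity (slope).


slope = (y2 - y1) / (x2 - x1)
= (39.89 - -0.2) / (38 - 0)
= 40.0900 / 38
= 1.0550

1.0550


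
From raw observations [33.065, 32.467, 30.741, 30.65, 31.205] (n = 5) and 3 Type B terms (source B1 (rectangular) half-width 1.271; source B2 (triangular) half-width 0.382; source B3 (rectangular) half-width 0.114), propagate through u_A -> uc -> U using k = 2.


mean = (33.065 + 32.467 + 30.741 + 30.65 + 31.205) / 5 = 31.6256
s = sqrt(sum((x - mean)^2)/(n-1)) = 1.0829408
u_A = s / sqrt(n) = 1.0829408 / sqrt(5) = 0.48430585
u_B1 = 1.271 / sqrt(3) = 0.73381219
u_B2 = 0.382 / sqrt(6) = 0.15595085
u_B3 = 0.114 / sqrt(3) = 0.065817931
uc = sqrt(0.48430585^2 + 0.73381219^2 + 0.15595085^2 + 0.065817931^2) = 0.89536873
U = k * uc = 2 * 0.89536873
U = 1.7907

1.7907


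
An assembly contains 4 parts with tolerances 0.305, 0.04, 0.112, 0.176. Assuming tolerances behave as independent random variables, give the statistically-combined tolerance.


RSS = sqrt(0.305^2 + 0.04^2 + 0.112^2 + 0.176^2)
= sqrt(0.138145)
= 0.3717

0.3717


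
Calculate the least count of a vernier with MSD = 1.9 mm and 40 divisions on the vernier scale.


LC = MSD / n_div
= 1.9 / 40
= 0.0475

0.0475


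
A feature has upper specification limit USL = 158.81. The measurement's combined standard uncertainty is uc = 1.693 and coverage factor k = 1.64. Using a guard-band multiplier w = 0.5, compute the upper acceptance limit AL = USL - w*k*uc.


U = k * uc = 1.64 * 1.693 = 2.77652
guard band g = w * U = 0.5 * 2.77652 = 1.38826
AL = USL - g = 158.81 - 1.38826
AL = 157.4217

157.4217


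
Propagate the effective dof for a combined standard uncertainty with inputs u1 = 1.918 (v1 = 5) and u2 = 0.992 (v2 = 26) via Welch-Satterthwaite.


uc = sqrt(u1^2 + u2^2) = sqrt(1.918^2 + 0.992^2) = 2.159349
v_eff = uc^4 / (u1^4/v1 + u2^4/v2)
= 2.159349^4 / (1.918^4/5 + 0.992^4/26)
= 21.741593 / 2.7438475
v_eff = 7.9238

7.9238


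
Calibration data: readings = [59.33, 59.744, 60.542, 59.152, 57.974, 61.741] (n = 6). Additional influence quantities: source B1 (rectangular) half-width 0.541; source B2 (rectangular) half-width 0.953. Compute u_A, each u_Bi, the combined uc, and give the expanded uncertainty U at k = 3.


mean = (59.33 + 59.744 + 60.542 + 59.152 + 57.974 + 61.741) / 6 = 59.74716667
s = sqrt(sum((x - mean)^2)/(n-1)) = 1.2868188
u_A = s / sqrt(n) = 1.2868188 / sqrt(6) = 0.52534158
u_B1 = 0.541 / sqrt(3) = 0.3123465
u_B2 = 0.953 / sqrt(3) = 0.55021481
uc = sqrt(0.52534158^2 + 0.3123465^2 + 0.55021481^2) = 0.82236272
U = k * uc = 3 * 0.82236272
U = 2.4671

2.4671


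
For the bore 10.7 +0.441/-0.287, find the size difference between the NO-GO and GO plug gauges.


GO = nominal - lower_tol (smallest hole = maximum material condition)
GO = 10.7 - 0.287 = 10.413
NO-GO = nominal + upper_tol (largest hole = least material condition)
NO-GO = 10.7 + 0.441 = 11.141
spread = NO-GO - GO = 11.141 - 10.413 = 0.7280

0.7280


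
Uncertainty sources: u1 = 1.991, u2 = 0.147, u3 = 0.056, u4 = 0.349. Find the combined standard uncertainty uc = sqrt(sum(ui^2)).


uc = sqrt(1.991^2 + 0.147^2 + 0.056^2 + 0.349^2)
uc = sqrt(4.110627)
uc = 2.0275

2.0275


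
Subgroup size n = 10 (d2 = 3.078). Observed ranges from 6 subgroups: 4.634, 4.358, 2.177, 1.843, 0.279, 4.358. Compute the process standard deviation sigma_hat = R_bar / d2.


R_bar = (4.634 + 4.358 + 2.177 + 1.843 + 0.279 + 4.358) / 6
R_bar = 17.649 / 6 = 2.9415
sigma_hat = R_bar / d2 = 2.9415 / 3.078 = 0.9557

0.9557


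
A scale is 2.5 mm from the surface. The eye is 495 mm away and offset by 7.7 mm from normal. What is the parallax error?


error = h * offset / d
= 2.5 * 7.7 / 495
= 0.0389

0.0389


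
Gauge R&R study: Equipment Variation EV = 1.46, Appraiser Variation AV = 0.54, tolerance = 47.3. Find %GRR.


GRR = sqrt(EV^2 + AV^2) = sqrt(1.46^2 + 0.54^2) = 1.5566631
%GRR = GRR / tol * 100 = 1.5566631 / 47.3 * 100
%GRR = 3.2910

3.2910


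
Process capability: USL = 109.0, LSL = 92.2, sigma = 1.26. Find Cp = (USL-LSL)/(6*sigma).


Cp = (USL - LSL) / (6 * sigma)
= (109.0 - 92.2) / (6 * 1.26)
= 16.8000 / 7.5600
= 2.2222

2.2222


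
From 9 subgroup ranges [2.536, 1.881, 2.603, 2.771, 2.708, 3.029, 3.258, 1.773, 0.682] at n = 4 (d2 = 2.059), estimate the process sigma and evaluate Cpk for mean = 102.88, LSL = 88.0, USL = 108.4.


R_bar = (2.536 + 1.881 + 2.603 + 2.771 + 2.708 + 3.029 + 3.258 + 1.773 + 0.682) / 9 = 2.3601111
sigma = R_bar / d2 = 2.3601111 / 2.059 = 1.1462414
Cp = (USL - LSL)/(6*sigma) = (108.4 - 88.0)/(6*1.1462414) = 2.9662
Cpu = (108.4 - 102.88)/(3*1.1462414) = 1.6052
Cpl = (102.88 - 88.0)/(3*1.1462414) = 4.3272
Cpk = min(Cpu, Cpl) = 1.6052

1.6052


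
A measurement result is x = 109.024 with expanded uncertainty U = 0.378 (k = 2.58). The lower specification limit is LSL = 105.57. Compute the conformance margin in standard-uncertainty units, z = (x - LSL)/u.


u = U / k = 0.378 / 2.58 = 0.14651163
margin = |LSL - x| = |105.57 - 109.024| = 3.454
z = margin / u = 3.454 / 0.14651163
z = 23.5749

23.5749


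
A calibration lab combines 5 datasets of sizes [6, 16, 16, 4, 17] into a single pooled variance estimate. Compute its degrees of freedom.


nu = sum_i (n_i - 1)
nu = ((6 - 1) + (16 - 1) + (16 - 1) + (4 - 1) + (17 - 1))
nu = 5 + 15 + 15 + 3 + 16
nu = 54

54


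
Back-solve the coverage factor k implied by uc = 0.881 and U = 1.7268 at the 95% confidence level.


k = U / uc
k = 1.7268 / 0.881
k = 1.96

1.96


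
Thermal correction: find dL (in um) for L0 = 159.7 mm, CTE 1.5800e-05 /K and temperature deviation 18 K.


dL = L * alpha * dT
= 159.7 * 1.5800e-05 * 18
= 0.0454187 mm
dL_um = 0.0454187 * 1000 = 45.4187 um

45.4187


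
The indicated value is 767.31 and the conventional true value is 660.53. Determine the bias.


Systematic error = measured - true
= 767.31 - 660.53
= 106.7800

106.7800


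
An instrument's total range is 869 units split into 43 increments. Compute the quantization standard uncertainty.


resolution = range / divisions
resolution = 869 / 43 = 20.209302
u_res = resolution / (2*sqrt(3))
u_res = 20.209302 / 3.4641016
u_res = 5.8339

5.8339


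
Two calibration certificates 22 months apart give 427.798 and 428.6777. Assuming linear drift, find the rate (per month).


rate = (v2 - v1) / months
= (428.6777 - 427.798) / 22
= 0.8797 / 22
= 0.0400

0.0400


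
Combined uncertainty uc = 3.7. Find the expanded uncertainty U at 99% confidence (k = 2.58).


U = k * uc
U = 2.58 * 3.7
U = 9.5460

9.5460


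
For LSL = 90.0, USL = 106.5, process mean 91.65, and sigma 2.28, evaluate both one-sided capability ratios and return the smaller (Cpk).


Cpu = (USL - mean) / (3*sigma) = (106.5 - 91.65) / (3*2.28) = 2.1711
Cpl = (mean - LSL) / (3*sigma) = (91.65 - 90.0) / (3*2.28) = 0.2412
Cpk = min(Cpu, Cpl) = 0.2412

0.2412


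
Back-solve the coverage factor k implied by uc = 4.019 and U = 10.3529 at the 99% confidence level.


k = U / uc
k = 10.3529 / 4.019
k = 2.576

2.576


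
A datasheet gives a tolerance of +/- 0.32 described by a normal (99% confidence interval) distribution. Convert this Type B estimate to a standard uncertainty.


u_B = half_width / 2.576
u_B = 0.32 / 2.576
u_B = 0.1242

0.1242


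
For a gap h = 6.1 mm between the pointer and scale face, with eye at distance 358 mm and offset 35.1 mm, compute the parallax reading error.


error = h * offset / d
= 6.1 * 35.1 / 358
= 0.5981

0.5981


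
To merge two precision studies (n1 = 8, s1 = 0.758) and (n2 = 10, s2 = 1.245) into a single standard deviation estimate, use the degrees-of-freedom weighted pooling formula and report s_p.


s_p = sqrt(((n1-1)*s1^2 + (n2-1)*s2^2) / (n1+n2-2))
numerator = (8-1)*0.758^2 + (10-1)*1.245^2 = 4.021948 + 13.950225 = 17.972173
denominator = 8 + 10 - 2 = 16
s_p^2 = 17.972173 / 16 = 1.1232608
s_p = sqrt(1.1232608) = 1.0598

1.0598


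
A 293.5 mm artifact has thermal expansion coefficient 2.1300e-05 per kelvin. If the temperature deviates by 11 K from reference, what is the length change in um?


dL = L * alpha * dT
= 293.5 * 2.1300e-05 * 11
= 0.0687670 mm
dL_um = 0.0687670 * 1000 = 68.7670 um

68.7670


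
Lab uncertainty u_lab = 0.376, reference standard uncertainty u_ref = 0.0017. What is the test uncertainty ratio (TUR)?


TUR = u_lab / u_ref
= 0.376 / 0.0017
= 221.1765

221.1765


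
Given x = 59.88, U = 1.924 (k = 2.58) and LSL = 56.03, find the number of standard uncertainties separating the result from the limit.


u = U / k = 1.924 / 2.58 = 0.74573643
margin = |LSL - x| = |56.03 - 59.88| = 3.85
z = margin / u = 3.85 / 0.74573643
z = 5.1627

5.1627


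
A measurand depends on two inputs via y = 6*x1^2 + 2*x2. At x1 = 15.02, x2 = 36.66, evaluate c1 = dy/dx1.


y = 6*x1^2 + 2*x2
dy/dx1 = 2*6*x1
Evaluate at x1 = 15.02: c1 = 12 * 15.02
c1 = 180.2400

180.2400


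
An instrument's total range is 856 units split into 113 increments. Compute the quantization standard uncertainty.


resolution = range / divisions
resolution = 856 / 113 = 7.5752212
u_res = resolution / (2*sqrt(3))
u_res = 7.5752212 / 3.4641016
u_res = 2.1868

2.1868


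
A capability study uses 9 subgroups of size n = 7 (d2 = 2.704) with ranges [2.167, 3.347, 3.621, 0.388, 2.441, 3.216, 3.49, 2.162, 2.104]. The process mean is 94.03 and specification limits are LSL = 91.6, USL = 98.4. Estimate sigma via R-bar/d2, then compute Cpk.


R_bar = (2.167 + 3.347 + 3.621 + 0.388 + 2.441 + 3.216 + 3.49 + 2.162 + 2.104) / 9 = 2.5484444
sigma = R_bar / d2 = 2.5484444 / 2.704 = 0.94247204
Cp = (USL - LSL)/(6*sigma) = (98.4 - 91.6)/(6*0.94247204) = 1.2025
Cpu = (98.4 - 94.03)/(3*0.94247204) = 1.5456
Cpl = (94.03 - 91.6)/(3*0.94247204) = 0.8594
Cpk = min(Cpu, Cpl) = 0.8594

0.8594


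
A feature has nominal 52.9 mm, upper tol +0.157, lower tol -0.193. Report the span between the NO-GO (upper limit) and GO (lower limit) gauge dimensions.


GO = nominal - lower_tol (smallest hole = maximum material condition)
GO = 52.9 - 0.193 = 52.707
NO-GO = nominal + upper_tol (largest hole = least material condition)
NO-GO = 52.9 + 0.157 = 53.057
spread = NO-GO - GO = 53.057 - 52.707 = 0.3500

0.3500


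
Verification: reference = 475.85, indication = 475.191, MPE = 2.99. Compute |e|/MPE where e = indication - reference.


e = indication - reference = 475.191 - 475.85 = -0.6590
|e| = 0.6590
ratio = |e| / MPE = 0.6590 / 2.99
ratio = 0.2204

0.2204


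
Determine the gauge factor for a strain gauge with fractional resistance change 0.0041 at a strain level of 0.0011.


GF = (dR/R) / epsilon
= 0.0041 / 0.0011
= 3.7273

3.7273


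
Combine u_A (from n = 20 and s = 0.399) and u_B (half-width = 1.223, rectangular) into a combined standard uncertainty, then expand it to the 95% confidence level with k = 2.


u_A = s / sqrt(n) = 0.399 / sqrt(20) = 0.089219112
u_B = half_width / sqrt(3) = 1.223 / sqrt(3) = 0.70609938
uc = sqrt(u_A^2 + u_B^2) = sqrt(0.089219112^2 + 0.70609938^2) = 0.7117137
U = k * uc = 2 * 0.7117137
U = 1.4234

1.4234


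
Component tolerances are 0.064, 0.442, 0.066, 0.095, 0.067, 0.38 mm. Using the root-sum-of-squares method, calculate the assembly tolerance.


RSS = sqrt(0.064^2 + 0.442^2 + 0.066^2 + 0.095^2 + 0.067^2 + 0.38^2)
= sqrt(0.36173)
= 0.6014

0.6014


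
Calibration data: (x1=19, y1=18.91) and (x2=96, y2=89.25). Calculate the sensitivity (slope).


slope = (y2 - y1) / (x2 - x1)
= (89.25 - 18.91) / (96 - 19)
= 70.3400 / 77
= 0.9135

0.9135


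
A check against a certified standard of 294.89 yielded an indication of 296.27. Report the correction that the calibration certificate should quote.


Correction = standard - reading
= 294.89 - 296.27
= -1.3800

-1.3800


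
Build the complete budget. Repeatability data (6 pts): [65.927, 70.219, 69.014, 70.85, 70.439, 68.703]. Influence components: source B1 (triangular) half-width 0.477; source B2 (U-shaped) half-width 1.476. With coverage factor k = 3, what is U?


mean = (65.927 + 70.219 + 69.014 + 70.85 + 70.439 + 68.703) / 6 = 69.192
s = sqrt(sum((x - mean)^2)/(n-1)) = 1.8049782
u_A = s / sqrt(n) = 1.8049782 / sqrt(6) = 0.73687926
u_B1 = 0.477 / sqrt(6) = 0.19473443
u_B2 = 1.476 / sqrt(2) = 1.0436896
uc = sqrt(0.73687926^2 + 0.19473443^2 + 1.0436896^2) = 1.2923624
U = k * uc = 3 * 1.2923624
U = 3.8771

3.8771


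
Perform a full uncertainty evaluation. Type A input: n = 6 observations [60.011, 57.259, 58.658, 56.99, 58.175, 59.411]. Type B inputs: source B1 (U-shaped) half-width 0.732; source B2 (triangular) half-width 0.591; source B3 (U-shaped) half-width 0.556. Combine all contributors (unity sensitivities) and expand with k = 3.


mean = (60.011 + 57.259 + 58.658 + 56.99 + 58.175 + 59.411) / 6 = 58.41733333
s = sqrt(sum((x - mean)^2)/(n-1)) = 1.1851421
u_A = s / sqrt(n) = 1.1851421 / sqrt(6) = 0.48383224
u_B1 = 0.732 / sqrt(2) = 0.51760216
u_B2 = 0.591 / sqrt(6) = 0.24127474
u_B3 = 0.556 / sqrt(2) = 0.39315137
uc = sqrt(0.48383224^2 + 0.51760216^2 + 0.24127474^2 + 0.39315137^2) = 0.84545085
U = k * uc = 3 * 0.84545085
U = 2.5364

2.5364


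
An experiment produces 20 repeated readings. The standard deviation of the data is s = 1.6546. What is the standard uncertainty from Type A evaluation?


u_A = s / sqrt(n)
u_A = 1.6546 / sqrt(20)
u_A = 1.6546 / 4.472136
u_A = 0.3700

0.3700


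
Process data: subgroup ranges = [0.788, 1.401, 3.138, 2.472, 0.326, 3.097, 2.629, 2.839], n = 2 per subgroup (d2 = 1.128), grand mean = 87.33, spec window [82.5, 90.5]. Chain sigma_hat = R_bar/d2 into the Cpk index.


R_bar = (0.788 + 1.401 + 3.138 + 2.472 + 0.326 + 3.097 + 2.629 + 2.839) / 8 = 2.08625
sigma = R_bar / d2 = 2.08625 / 1.128 = 1.8495124
Cp = (USL - LSL)/(6*sigma) = (90.5 - 82.5)/(6*1.8495124) = 0.7209
Cpu = (90.5 - 87.33)/(3*1.8495124) = 0.5713
Cpl = (87.33 - 82.5)/(3*1.8495124) = 0.8705
Cpk = min(Cpu, Cpl) = 0.5713

0.5713


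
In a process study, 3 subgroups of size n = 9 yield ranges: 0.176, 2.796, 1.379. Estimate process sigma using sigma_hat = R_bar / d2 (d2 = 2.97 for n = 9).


R_bar = (0.176 + 2.796 + 1.379) / 3
R_bar = 4.351 / 3 = 1.4503333
sigma_hat = R_bar / d2 = 1.4503333 / 2.97 = 0.4883

0.4883


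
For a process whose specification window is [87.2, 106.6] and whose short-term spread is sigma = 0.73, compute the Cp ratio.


Cp = (USL - LSL) / (6 * sigma)
= (106.6 - 87.2) / (6 * 0.73)
= 19.4000 / 4.3800
= 4.4292

4.4292


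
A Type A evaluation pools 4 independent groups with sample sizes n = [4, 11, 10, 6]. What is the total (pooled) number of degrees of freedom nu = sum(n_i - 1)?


nu = sum_i (n_i - 1)
nu = ((4 - 1) + (11 - 1) + (10 - 1) + (6 - 1))
nu = 3 + 10 + 9 + 5
nu = 27

27


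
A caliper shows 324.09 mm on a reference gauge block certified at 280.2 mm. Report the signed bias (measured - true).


Systematic error = measured - true
= 324.09 - 280.2
= 43.8900

43.8900


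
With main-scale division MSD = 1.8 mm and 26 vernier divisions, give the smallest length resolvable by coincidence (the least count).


LC = MSD / n_div
= 1.8 / 26
= 0.0692

0.0692


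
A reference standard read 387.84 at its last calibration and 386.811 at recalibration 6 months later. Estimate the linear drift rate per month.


rate = (v2 - v1) / months
= (386.811 - 387.84) / 6
= -1.0290 / 6
= -0.1715

-0.1715


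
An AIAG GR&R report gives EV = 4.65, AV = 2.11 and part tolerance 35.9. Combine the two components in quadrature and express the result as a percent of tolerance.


GRR = sqrt(EV^2 + AV^2) = sqrt(4.65^2 + 2.11^2) = 5.1063294
%GRR = GRR / tol * 100 = 5.1063294 / 35.9 * 100
%GRR = 14.2238

14.2238


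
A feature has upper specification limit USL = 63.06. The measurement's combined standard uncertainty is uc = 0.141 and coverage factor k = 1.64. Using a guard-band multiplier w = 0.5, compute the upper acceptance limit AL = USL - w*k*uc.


U = k * uc = 1.64 * 0.141 = 0.23124
guard band g = w * U = 0.5 * 0.23124 = 0.11562
AL = USL - g = 63.06 - 0.11562
AL = 62.9444

62.9444


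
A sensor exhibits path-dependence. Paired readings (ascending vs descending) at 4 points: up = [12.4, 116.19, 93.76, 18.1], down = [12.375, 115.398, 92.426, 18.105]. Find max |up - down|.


|12.4 - 12.375| = 0.0250
|116.19 - 115.398| = 0.7920
|93.76 - 92.426| = 1.3340
|18.1 - 18.105| = 0.0050
hysteresis = max(diffs) = 1.3340

1.3340


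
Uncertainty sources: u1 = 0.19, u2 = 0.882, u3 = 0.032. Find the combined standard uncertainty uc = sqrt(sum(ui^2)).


uc = sqrt(0.19^2 + 0.882^2 + 0.032^2)
uc = sqrt(0.815048)
uc = 0.9028

0.9028


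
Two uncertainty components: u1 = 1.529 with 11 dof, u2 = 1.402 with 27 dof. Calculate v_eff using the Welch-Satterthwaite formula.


uc = sqrt(u1^2 + u2^2) = sqrt(1.529^2 + 1.402^2) = 2.0744746
v_eff = uc^4 / (u1^4/v1 + u2^4/v2)
= 2.0744746^4 / (1.529^4/11 + 1.402^4/27)
= 18.519638 / 0.63995995
v_eff = 28.9387

28.9387


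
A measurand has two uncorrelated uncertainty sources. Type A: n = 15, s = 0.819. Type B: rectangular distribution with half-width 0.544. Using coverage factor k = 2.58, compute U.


u_A = s / sqrt(n) = 0.819 / sqrt(15) = 0.21146489
u_B = half_width / sqrt(3) = 0.544 / sqrt(3) = 0.31407855
uc = sqrt(u_A^2 + u_B^2) = sqrt(0.21146489^2 + 0.31407855^2) = 0.37863272
U = k * uc = 2.58 * 0.37863272
U = 0.9769

0.9769


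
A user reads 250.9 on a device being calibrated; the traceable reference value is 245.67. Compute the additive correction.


Correction = standard - reading
= 245.67 - 250.9
= -5.2300

-5.2300


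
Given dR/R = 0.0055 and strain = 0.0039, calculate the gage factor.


GF = (dR/R) / epsilon
= 0.0055 / 0.0039
= 1.4103

1.4103


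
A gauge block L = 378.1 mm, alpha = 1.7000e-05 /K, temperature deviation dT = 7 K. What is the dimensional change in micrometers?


dL = L * alpha * dT
= 378.1 * 1.7000e-05 * 7
= 0.0449939 mm
dL_um = 0.0449939 * 1000 = 44.9939 um

44.9939
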